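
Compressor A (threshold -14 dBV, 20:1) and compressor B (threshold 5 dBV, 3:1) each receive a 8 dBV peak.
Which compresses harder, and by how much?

A, by 18.9 dB

A: overshoot 22 dB → output overshoot 1.1 dB → GR 20.9 dB.
B: overshoot 3 dB → output overshoot 1 dB → GR 2 dB.
A applies 18.9 dB more gain reduction.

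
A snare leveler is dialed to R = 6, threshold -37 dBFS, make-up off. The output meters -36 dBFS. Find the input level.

-31 dBFS

Post-compression overshoot = -36 − (-37) = 1 dB.
Before 6:1 compression the overshoot was 1 × 6 = 6 dB, so input = -37 + 6 = -31 dBFS.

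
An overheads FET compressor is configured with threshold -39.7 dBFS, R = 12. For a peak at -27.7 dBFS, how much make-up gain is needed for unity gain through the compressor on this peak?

11 dB

Overshoot 12 dB → 12/12 = 1 dB after compression, so the compressed level is -39.7 + 1 = -38.7 dBFS.
Make-up = target − compressed = -27.7 − (-38.7) = 11 dB.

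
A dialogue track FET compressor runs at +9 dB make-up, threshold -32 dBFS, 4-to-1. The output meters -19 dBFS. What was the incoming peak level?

-16 dBFS

Remove make-up: -19 − 9 = -28 dBFS.
Post-compression overshoot = -28 − (-32) = 4 dB.
Input overshoot = R × output overshoot = 16 dB → input = -32 + 16 = -16 dBFS.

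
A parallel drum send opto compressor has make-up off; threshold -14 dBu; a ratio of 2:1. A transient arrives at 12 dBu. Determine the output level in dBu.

-1 dBu

The input is 26 dB above the -14 dBu threshold.
The 26 dB excess becomes 13 dB after 2:1 reduction.
Output = -14 + 13 = -1 dBu.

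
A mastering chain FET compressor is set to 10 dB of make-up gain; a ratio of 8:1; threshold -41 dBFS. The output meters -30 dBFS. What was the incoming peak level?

-33 dBFS

Before make-up, the level was -30 − 10 = -40 dBFS.
The compressed level sits -40 − (-41) = 1 dB over threshold.
Before 8:1 compression the overshoot was 1 × 8 = 8 dB, so input = -41 + 8 = -33 dBFS.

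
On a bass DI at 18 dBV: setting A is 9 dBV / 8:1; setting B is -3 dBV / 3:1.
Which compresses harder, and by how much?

A: 9 dB over, compressed to 1.125 dB over, so 7.875 dB of GR.
B: 21 dB over, compressed to 7 dB over, so 14 dB of GR.
B reduces 6.125 dB more.

B, by 6.125 dB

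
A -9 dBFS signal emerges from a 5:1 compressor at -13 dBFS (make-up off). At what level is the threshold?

Gain reduction = -9 − (-13) = 4 dB; output overshoot = GR / (R − 1) = 4 / 4 = 1 dB.
Threshold = output − output overshoot = -13 − 1 = -14 dBFS.

-14 dBFS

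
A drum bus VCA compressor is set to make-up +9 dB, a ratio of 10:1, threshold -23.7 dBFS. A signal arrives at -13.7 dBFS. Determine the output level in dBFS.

-13.7 dBFS

The input is 10 dB above the -23.7 dBFS threshold.
At 10:1 the overshoot is divided by 10, leaving 1 dB above threshold.
That puts the output at -22.7 dBFS; make-up adds 9 dB, giving -13.7 dBFS.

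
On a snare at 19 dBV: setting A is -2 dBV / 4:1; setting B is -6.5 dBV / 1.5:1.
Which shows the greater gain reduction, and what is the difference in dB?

A: 21 dB over, compressed to 5.25 dB over, so 15.75 dB of GR.
B: 25.5 dB over, compressed to 17 dB over, so 8.5 dB of GR.
A applies 7.25 dB more gain reduction.

A, by 7.25 dB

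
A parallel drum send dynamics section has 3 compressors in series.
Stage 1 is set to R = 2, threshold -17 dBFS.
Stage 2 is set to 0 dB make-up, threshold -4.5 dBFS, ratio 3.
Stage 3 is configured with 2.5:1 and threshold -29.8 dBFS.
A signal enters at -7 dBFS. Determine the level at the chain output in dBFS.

Stage 1: 10 dB above -17 dBFS, reduced 2:1 to 5 dB above → -12 dBFS.
Stage 2: -12 dBFS is at or below the -4.5 dBFS threshold — no compression; output -12 dBFS.
Stage 3: -12 dBFS is 17.8 dB over -29.8 dBFS; at 2.5:1 that becomes 7.12 dB over, giving -22.68 dBFS.

-22.68 dBFS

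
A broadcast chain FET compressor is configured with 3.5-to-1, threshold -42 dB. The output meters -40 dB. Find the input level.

-35 dB

The compressed level sits -40 − (-42) = 2 dB over threshold.
Before 3.5:1 compression the overshoot was 2 × 3.5 = 7 dB, so input = -42 + 7 = -35 dB.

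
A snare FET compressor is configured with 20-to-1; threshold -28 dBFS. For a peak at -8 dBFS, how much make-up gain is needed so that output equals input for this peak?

19 dB

The peak compresses to -28 + 20/20 = -27 dBFS.
To reach -8 dBFS requires -8 − (-27) = 19 dB of make-up.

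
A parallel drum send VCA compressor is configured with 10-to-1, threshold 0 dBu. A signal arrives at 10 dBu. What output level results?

10 dBu sits 10 dB over threshold.
10:1 compression reduces that to 10/10 = 1 dB over.
So the level is 0 + 1 = 1 dBu.

1 dBu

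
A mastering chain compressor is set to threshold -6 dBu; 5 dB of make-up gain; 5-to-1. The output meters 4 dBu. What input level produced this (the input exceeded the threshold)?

Before make-up, the level was 4 − 5 = -1 dBu.
The compressed level sits -1 − (-6) = 5 dB over threshold.
Undo the ratio: input overshoot = 5 × 5 = 25 dB, giving input = 19 dBu.

19 dBu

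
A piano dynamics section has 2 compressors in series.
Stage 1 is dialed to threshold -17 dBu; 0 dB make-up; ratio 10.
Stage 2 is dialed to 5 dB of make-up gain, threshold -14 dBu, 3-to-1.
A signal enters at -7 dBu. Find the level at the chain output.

-11 dBu

Stage 1: -7 dBu is 10 dB over -17 dBu; at 10:1 that becomes 1 dB over, giving -16 dBu.
Stage 2: -16 dBu is at or below the -14 dBu threshold — no compression; make-up brings it to -11 dBu.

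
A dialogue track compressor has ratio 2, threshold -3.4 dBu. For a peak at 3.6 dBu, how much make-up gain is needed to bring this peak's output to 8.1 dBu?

Overshoot 7 dB → 7/2 = 3.5 dB after compression, so the compressed level is -3.4 + 3.5 = 0.1 dBu.
Make-up = target − compressed = 8.1 − 0.1 = 8 dB.

8 dB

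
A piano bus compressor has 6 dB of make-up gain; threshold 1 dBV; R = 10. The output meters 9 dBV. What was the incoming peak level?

21 dBV

Stripping the +6 dB make-up gives 3 dBV at the gain stage.
That's 2 dB above the 1 dBV threshold.
Before 10:1 compression the overshoot was 2 × 10 = 20 dB, so input = 1 + 20 = 21 dBV.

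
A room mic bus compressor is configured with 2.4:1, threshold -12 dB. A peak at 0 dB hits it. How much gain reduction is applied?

7 dB

0 dB exceeds the threshold by 12 dB.
At 2.4:1, output sits 12/2.4 = 5 dB above threshold.
So the signal is attenuated by 12 − 5 = 7 dB.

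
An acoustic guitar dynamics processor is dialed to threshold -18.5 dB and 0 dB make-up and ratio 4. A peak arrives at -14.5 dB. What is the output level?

-17.5 dB

Overshoot: -14.5 − (-18.5) = 4 dB.
4:1 compression reduces that to 4/4 = 1 dB over.
Output = -18.5 + 1 = -17.5 dB.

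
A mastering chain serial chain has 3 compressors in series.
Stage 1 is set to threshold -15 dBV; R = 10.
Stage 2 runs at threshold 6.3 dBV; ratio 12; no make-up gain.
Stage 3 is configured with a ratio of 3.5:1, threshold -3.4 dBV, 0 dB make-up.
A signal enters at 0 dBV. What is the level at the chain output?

-13.5 dBV

Stage 1: 15 dB above -15 dBV, reduced 10:1 to 1.5 dB above → -13.5 dBV.
Stage 2: -13.5 dBV is at or below the 6.3 dBV threshold — no compression; output -13.5 dBV.
Stage 3: below threshold (-13.5 ≤ -3.4); passes unchanged; output -13.5 dBV.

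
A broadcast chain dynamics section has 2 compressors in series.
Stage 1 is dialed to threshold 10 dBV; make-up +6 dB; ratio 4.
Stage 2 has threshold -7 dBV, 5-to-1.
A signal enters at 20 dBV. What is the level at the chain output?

Stage 1: overshoot 10 dB → 10/4 = 2.5 dB → 12.5 dBV; +6 dB make-up → 18.5 dBV.
Stage 2: 25.5 dB above -7 dBV, reduced 5:1 to 5.1 dB above → -1.9 dBV.

-1.9 dBV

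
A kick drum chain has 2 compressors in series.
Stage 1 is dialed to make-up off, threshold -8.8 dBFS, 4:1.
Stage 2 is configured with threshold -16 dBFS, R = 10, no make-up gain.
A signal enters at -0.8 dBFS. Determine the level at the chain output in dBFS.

Stage 1: -0.8 dBFS is 8 dB over -8.8 dBFS; at 4:1 that becomes 2 dB over, giving -6.8 dBFS.
Stage 2: -6.8 dBFS is 9.2 dB over -16 dBFS; at 10:1 that becomes 0.92 dB over, giving -15.08 dBFS.

-15.08 dBFS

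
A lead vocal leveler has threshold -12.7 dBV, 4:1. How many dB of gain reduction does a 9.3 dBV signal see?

16.5 dB

The signal is 22 dB above threshold.
A 4:1 ratio leaves 5.5 dB of that excess.
Gain reduction = 22 − 5.5 = 16.5 dB.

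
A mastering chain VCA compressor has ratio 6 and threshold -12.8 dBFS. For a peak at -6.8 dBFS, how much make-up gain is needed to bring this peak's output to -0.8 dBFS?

Without make-up, output = threshold + overshoot/6 = -12.8 + 1 = -11.8 dBFS.
Gap to target: 11 dB.

11 dB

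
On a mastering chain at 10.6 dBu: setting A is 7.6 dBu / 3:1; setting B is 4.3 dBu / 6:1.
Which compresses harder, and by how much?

B, by 3.25 dB

A: 3 dB over, compressed to 1 dB over, so 2 dB of GR.
B: 6.3 dB over, compressed to 1.05 dB over, so 5.25 dB of GR.
B applies 3.25 dB more gain reduction.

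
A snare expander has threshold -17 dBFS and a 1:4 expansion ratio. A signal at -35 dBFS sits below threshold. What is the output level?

The input is 18 dB below the -17 dBFS threshold.
A 1:4 expander multiplies undershoot by 4: 18 × 4 = 72 dB below threshold.
Output = -17 − 72 = -89 dBFS.

-89 dBFS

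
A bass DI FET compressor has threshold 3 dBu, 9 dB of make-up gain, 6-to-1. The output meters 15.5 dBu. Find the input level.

24 dBu

Stripping the +9 dB make-up gives 6.5 dBu at the gain stage.
That's 3.5 dB above the 3 dBu threshold.
Undo the ratio: input overshoot = 3.5 × 6 = 21 dB, giving input = 24 dBu.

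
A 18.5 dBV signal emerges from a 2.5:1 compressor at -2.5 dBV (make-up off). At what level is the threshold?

-16.5 dBV

Gain reduction = 18.5 − (-2.5) = 21 dB; output overshoot = GR / (R − 1) = 21 / 1.5 = 14 dB.
Threshold = output − output overshoot = -2.5 − 14 = -16.5 dBV.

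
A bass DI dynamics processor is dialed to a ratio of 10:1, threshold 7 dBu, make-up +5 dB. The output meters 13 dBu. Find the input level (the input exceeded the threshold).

Before make-up, the level was 13 − 5 = 8 dBu.
The compressed level sits 8 − 7 = 1 dB over threshold.
Before 10:1 compression the overshoot was 1 × 10 = 10 dB, so input = 7 + 10 = 17 dBu.

17 dBu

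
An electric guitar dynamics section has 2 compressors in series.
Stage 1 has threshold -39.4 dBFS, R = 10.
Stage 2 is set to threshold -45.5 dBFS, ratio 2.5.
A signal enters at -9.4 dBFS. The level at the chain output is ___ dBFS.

-41.86 dBFS

Stage 1: overshoot 30 dB → 30/10 = 3 dB → -36.4 dBFS.
Stage 2: -36.4 dBFS is 9.1 dB over -45.5 dBFS; at 2.5:1 that becomes 3.64 dB over, giving -41.86 dBFS.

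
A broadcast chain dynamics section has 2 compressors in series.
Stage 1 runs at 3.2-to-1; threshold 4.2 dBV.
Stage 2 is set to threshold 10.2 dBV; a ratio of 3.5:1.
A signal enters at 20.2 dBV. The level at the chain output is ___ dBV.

9.2 dBV

Stage 1: overshoot 16 dB → 16/3.2 = 5 dB → 9.2 dBV.
Stage 2: 9.2 dBV ≤ 10.2 dBV, so stage 2 doesn't engage; output 9.2 dBV.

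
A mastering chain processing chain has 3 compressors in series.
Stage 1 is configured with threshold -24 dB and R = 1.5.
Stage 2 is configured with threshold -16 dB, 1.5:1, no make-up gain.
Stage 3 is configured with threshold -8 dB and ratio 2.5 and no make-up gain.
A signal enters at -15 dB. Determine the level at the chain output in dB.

Stage 1: 9 dB above -24 dB, reduced 1.5:1 to 6 dB above → -18 dB.
Stage 2: -18 dB ≤ -16 dB, so stage 2 doesn't engage; output -18 dB.
Stage 3: -18 dB is at or below the -8 dB threshold — no compression; output -18 dB.

-18 dB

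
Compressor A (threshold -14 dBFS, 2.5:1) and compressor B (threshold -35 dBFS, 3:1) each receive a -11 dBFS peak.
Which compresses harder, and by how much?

B, by 14.2 dB

A: overshoot 3 dB → output overshoot 1.2 dB → GR 1.8 dB.
B: overshoot 24 dB → output overshoot 8 dB → GR 16 dB.
B applies 14.2 dB more gain reduction.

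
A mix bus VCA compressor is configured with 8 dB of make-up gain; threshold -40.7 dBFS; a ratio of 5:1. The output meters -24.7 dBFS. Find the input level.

Remove make-up: -24.7 − 8 = -32.7 dBFS.
That's 8 dB above the -40.7 dBFS threshold.
Input overshoot = R × output overshoot = 40 dB → input = -40.7 + 40 = -0.7 dBFS.

-0.7 dBFS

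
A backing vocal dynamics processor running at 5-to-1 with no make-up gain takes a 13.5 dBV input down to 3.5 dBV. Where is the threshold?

1 dBV

Input is 12.5 dB above T (since output overshoot × R = input overshoot: (3.5 − T)·5 = 13.5 − T gives T = 1 dBV).
Check: 1 + (13.5 − 1)/5 = 1 + 2.5 = 3.5 dBV. ✓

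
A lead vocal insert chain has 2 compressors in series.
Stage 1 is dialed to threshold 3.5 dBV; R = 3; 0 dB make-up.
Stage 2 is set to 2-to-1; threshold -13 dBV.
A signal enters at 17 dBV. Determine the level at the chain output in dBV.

Stage 1: overshoot 13.5 dB → 13.5/3 = 4.5 dB → 8 dBV.
Stage 2: 8 dBV is 21 dB over -13 dBV; at 2:1 that becomes 10.5 dB over, giving -2.5 dBV.

-2.5 dBV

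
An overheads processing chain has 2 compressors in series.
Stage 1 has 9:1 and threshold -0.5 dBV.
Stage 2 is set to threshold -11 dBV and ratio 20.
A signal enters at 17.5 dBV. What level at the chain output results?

-10.375 dBV

Stage 1: 17.5 dBV is 18 dB over -0.5 dBV; at 9:1 that becomes 2 dB over, giving 1.5 dBV.
Stage 2: 1.5 dBV is 12.5 dB over -11 dBV; at 20:1 that becomes 0.625 dB over, giving -10.375 dBV.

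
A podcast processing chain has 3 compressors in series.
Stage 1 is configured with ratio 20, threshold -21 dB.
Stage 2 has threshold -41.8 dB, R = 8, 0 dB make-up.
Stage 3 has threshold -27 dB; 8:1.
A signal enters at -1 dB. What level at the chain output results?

Stage 1: overshoot 20 dB → 20/20 = 1 dB → -20 dB.
Stage 2: overshoot 21.8 dB → 21.8/8 = 2.725 dB → -39.075 dB.
Stage 3: -39.075 dB is at or below the -27 dB threshold — no compression; output -39.075 dB.

-39.075 dB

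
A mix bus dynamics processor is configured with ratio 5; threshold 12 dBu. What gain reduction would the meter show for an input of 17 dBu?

The signal is 5 dB above threshold.
After 5:1 compression the overshoot becomes 5/5 = 1 dB.
Gain reduction = 5 − 1 = 4 dB.

4 dB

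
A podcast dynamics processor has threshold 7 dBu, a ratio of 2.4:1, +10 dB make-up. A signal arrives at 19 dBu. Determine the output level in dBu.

22 dBu

Overshoot: 19 − 7 = 12 dB.
At 2.4:1 the overshoot is divided by 2.4, leaving 5 dB above threshold.
That puts the output at 12 dBu; make-up adds 10 dB, giving 22 dBu.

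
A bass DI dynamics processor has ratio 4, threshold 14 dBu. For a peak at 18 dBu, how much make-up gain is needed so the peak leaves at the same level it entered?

The peak compresses to 14 + 4/4 = 15 dBu.
To reach 18 dBu requires 18 − 15 = 3 dB of make-up.

3 dB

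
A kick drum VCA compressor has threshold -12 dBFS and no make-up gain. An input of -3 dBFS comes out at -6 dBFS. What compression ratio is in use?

Input overshoot = -3 − (-12) = 9 dB; output overshoot = -6 − (-12) = 6 dB.
Ratio = 9 / 6 = 1.5.

1.5:1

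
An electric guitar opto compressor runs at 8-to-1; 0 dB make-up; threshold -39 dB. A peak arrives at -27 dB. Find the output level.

Overshoot: -27 − (-39) = 12 dB.
The 12 dB excess becomes 1.5 dB after 8:1 reduction.
That puts the output at -37.5 dB.

-37.5 dB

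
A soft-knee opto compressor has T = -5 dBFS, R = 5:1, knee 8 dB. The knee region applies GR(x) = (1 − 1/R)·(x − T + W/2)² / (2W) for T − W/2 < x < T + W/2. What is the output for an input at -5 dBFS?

-5.8 dBFS

x − T + W/2 = -5 − (-5) + 4 = 4.
GR = (1 − 1/5) × 4² / 16 = 0.8 × 16 / 16 = 0.8 dB.
Output = -5 − 0.8 = -5.8 dBFS.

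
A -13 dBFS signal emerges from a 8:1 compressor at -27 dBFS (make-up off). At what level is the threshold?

-29 dBFS

Input is 16 dB above T (since output overshoot × R = input overshoot: (-27 − T)·8 = -13 − T gives T = -29 dBFS).
Check: -29 + (-13 − (-29))/8 = -29 + 2 = -27 dBFS. ✓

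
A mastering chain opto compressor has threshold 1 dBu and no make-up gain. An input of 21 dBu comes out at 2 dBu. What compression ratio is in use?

20:1

Input overshoot = 21 − 1 = 20 dB; output overshoot = 2 − 1 = 1 dB.
Ratio = 20 / 1 = 20.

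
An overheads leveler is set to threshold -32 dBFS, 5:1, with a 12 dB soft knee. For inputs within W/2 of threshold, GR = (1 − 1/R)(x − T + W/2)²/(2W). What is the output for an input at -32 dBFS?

x − T + W/2 = -32 − (-32) + 6 = 6.
GR = (1 − 1/5) × 6² / 24 = 0.8 × 36 / 24 = 1.2 dB.
Output = -32 − 1.2 = -33.2 dBFS.

-33.2 dBFS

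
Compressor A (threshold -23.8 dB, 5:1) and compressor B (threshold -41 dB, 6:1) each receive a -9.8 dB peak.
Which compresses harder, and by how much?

A: 14 dB over, compressed to 2.8 dB over, so 11.2 dB of GR.
B: 31.2 dB over, compressed to 5.2 dB over, so 26 dB of GR.
B reduces 14.8 dB more.

B, by 14.8 dB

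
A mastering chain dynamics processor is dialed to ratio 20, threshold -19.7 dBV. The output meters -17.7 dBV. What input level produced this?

20.3 dBV

The compressed level sits -17.7 − (-19.7) = 2 dB over threshold.
Undo the ratio: input overshoot = 2 × 20 = 40 dB, giving input = 20.3 dBV.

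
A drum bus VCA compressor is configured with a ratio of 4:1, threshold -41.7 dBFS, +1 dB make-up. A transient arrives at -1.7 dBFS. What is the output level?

The input is 40 dB above the -41.7 dBFS threshold.
The 40 dB excess becomes 10 dB after 4:1 reduction.
That puts the output at -31.7 dBFS; make-up adds 1 dB, giving -30.7 dBFS.

-30.7 dBFS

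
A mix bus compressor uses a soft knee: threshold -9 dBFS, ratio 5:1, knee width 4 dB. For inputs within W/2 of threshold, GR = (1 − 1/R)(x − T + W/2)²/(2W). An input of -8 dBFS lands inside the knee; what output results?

-8.9 dBFS

x − T + W/2 = -8 − (-9) + 2 = 3.
GR = (1 − 1/5) × 3² / 8 = 0.8 × 9 / 8 = 0.9 dB.
Output = -8 − 0.9 = -8.9 dBFS.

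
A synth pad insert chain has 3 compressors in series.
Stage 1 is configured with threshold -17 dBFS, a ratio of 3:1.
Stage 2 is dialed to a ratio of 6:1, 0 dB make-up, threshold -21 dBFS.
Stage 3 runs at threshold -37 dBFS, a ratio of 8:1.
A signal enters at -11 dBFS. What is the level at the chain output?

-34.875 dBFS

Stage 1: -11 dBFS is 6 dB over -17 dBFS; at 3:1 that becomes 2 dB over, giving -15 dBFS.
Stage 2: overshoot 6 dB → 6/6 = 1 dB → -20 dBFS.
Stage 3: -20 dBFS is 17 dB over -37 dBFS; at 8:1 that becomes 2.125 dB over, giving -34.875 dBFS.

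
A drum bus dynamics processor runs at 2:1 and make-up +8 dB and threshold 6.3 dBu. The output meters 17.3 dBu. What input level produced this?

Stripping the +8 dB make-up gives 9.3 dBu at the gain stage.
That's 3 dB above the 6.3 dBu threshold.
Input overshoot = R × output overshoot = 6 dB → input = 6.3 + 6 = 12.3 dBu.

12.3 dBu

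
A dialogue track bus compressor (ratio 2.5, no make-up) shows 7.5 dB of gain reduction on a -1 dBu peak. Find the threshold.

-13.5 dBu

Gain reduction = -1 − (-8.5) = 7.5 dB; output overshoot = GR / (R − 1) = 7.5 / 1.5 = 5 dB.
Threshold = output − output overshoot = -8.5 − 5 = -13.5 dBu.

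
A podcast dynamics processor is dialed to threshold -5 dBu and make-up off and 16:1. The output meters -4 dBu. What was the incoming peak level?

11 dBu

The compressed level sits -4 − (-5) = 1 dB over threshold.
Undo the ratio: input overshoot = 1 × 16 = 16 dB, giving input = 11 dBu.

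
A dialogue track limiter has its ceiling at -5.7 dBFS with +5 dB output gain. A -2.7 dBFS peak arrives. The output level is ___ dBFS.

-0.7 dBFS

At ∞:1, everything above -5.7 dBFS is held at the ceiling.
Output gain then adds 5 dB: -5.7 + 5 = -0.7 dBFS.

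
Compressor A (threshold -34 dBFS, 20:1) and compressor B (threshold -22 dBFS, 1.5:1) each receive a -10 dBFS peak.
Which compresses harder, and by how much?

A, by 18.8 dB

A: GR = 24 − 24/20 = 22.8 dB.
B: GR = 12 − 12/1.5 = 4 dB.
Difference: 18.8 dB in favour of A.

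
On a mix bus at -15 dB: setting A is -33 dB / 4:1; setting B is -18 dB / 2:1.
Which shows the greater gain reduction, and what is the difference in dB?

A: GR = 18 − 18/4 = 13.5 dB.
B: GR = 3 − 3/2 = 1.5 dB.
Difference: 12 dB in favour of A.

A, by 12 dB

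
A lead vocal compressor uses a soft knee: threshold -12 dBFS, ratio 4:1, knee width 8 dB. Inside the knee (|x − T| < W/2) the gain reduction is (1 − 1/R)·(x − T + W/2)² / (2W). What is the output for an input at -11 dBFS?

-12.171875 dBFS

x − T + W/2 = -11 − (-12) + 4 = 5.
GR = (1 − 1/4) × 5² / 16 = 0.75 × 25 / 16 = 1.171875 dB.
Output = -11 − 1.171875 = -12.171875 dBFS.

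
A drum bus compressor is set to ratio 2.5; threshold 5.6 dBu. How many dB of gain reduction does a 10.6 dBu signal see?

10.6 dBu exceeds the threshold by 5 dB.
At 2.5:1, output sits 5/2.5 = 2 dB above threshold.
So the signal is attenuated by 5 − 2 = 3 dB.

3 dB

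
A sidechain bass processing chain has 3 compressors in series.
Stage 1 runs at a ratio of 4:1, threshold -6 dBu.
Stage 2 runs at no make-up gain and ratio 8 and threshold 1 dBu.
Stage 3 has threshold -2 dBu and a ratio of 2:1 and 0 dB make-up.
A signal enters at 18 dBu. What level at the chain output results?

Stage 1: 18 dBu is 24 dB over -6 dBu; at 4:1 that becomes 6 dB over, giving 0 dBu.
Stage 2: below threshold (0 ≤ 1); passes unchanged; output 0 dBu.
Stage 3: 2 dB above -2 dBu, reduced 2:1 to 1 dB above → -1 dBu.

-1 dBu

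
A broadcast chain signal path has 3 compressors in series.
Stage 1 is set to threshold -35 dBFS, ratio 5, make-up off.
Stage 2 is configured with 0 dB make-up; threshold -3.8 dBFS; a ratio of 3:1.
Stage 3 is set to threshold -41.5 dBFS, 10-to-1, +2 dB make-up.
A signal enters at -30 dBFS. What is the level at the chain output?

Stage 1: overshoot 5 dB → 5/5 = 1 dB → -34 dBFS.
Stage 2: below threshold (-34 ≤ -3.8); passes unchanged; output -34 dBFS.
Stage 3: -34 dBFS is 7.5 dB over -41.5 dBFS; at 10:1 that becomes 0.75 dB over, giving -40.75 dBFS; +2 dB make-up → -38.75 dBFS.

-38.75 dBFS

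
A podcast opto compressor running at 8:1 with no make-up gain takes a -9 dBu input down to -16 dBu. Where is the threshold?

-17 dBu

Input is 8 dB above T (since output overshoot × R = input overshoot: (-16 − T)·8 = -9 − T gives T = -17 dBu).
Check: -17 + (-9 − (-17))/8 = -17 + 1 = -16 dBu. ✓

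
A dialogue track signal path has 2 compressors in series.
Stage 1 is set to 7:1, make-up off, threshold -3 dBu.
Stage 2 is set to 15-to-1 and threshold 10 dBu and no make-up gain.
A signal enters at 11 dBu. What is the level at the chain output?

-1 dBu

Stage 1: overshoot 14 dB → 14/7 = 2 dB → -1 dBu.
Stage 2: -1 dBu ≤ 10 dBu, so stage 2 doesn't engage; output -1 dBu.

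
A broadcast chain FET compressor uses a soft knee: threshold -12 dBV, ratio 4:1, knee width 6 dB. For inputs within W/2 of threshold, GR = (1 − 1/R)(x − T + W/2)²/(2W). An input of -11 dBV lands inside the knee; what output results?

x − T + W/2 = -11 − (-12) + 3 = 4.
GR = (1 − 1/4) × 4² / 12 = 0.75 × 16 / 12 = 1 dB.
Output = -11 − 1 = -12 dBV.

-12 dBV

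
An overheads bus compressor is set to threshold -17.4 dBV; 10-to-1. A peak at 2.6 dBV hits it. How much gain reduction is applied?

2.6 dBV exceeds the threshold by 20 dB.
After 10:1 compression the overshoot becomes 20/10 = 2 dB.
GR = overshoot in − overshoot out = 20 − 2 = 18 dB.

18 dB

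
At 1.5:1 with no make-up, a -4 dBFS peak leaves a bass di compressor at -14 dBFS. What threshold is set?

-34 dBFS

Gain reduction = -4 − (-14) = 10 dB; output overshoot = GR / (R − 1) = 10 / 0.5 = 20 dB.
Threshold = output − output overshoot = -14 − 20 = -34 dBFS.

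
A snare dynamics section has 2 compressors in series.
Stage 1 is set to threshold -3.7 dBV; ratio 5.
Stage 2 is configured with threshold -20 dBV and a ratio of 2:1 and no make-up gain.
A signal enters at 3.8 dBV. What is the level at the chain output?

Stage 1: 3.8 dBV is 7.5 dB over -3.7 dBV; at 5:1 that becomes 1.5 dB over, giving -2.2 dBV.
Stage 2: -2.2 dBV is 17.8 dB over -20 dBV; at 2:1 that becomes 8.9 dB over, giving -11.1 dBV.

-11.1 dBV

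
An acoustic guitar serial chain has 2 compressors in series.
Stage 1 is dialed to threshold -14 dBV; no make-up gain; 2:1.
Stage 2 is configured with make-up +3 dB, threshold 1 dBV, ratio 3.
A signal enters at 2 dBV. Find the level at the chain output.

-3 dBV

Stage 1: 2 dBV is 16 dB over -14 dBV; at 2:1 that becomes 8 dB over, giving -6 dBV.
Stage 2: -6 dBV is at or below the 1 dBV threshold — no compression; make-up brings it to -3 dBV.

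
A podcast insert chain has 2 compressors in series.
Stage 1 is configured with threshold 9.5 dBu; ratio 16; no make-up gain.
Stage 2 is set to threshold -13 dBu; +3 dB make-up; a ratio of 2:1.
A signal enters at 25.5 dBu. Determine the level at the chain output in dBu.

1.75 dBu

Stage 1: 16 dB above 9.5 dBu, reduced 16:1 to 1 dB above → 10.5 dBu.
Stage 2: 10.5 dBu is 23.5 dB over -13 dBu; at 2:1 that becomes 11.75 dB over, giving -1.25 dBu; +3 dB make-up → 1.75 dBu.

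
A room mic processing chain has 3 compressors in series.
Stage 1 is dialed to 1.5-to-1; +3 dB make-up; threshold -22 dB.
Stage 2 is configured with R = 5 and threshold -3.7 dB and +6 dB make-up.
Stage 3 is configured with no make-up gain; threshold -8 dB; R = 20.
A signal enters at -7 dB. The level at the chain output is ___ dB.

Stage 1: 15 dB above -22 dB, reduced 1.5:1 to 10 dB above → -12 dB; +3 dB make-up → -9 dB.
Stage 2: -9 dB ≤ -3.7 dB, so stage 2 doesn't engage; make-up brings it to -3 dB.
Stage 3: overshoot 5 dB → 5/20 = 0.25 dB → -7.75 dB.

-7.75 dB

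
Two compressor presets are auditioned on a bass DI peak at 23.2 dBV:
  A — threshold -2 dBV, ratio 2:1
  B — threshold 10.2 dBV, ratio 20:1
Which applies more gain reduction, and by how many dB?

A, by 0.25 dB

A: 25.2 dB over, compressed to 12.6 dB over, so 12.6 dB of GR.
B: 13 dB over, compressed to 0.65 dB over, so 12.35 dB of GR.
Difference: 0.25 dB in favour of A.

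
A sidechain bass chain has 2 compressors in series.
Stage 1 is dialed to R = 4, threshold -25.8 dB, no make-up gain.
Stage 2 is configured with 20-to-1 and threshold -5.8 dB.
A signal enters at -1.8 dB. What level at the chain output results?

-19.8 dB

Stage 1: overshoot 24 dB → 24/4 = 6 dB → -19.8 dB.
Stage 2: -19.8 dB is at or below the -5.8 dB threshold — no compression; output -19.8 dB.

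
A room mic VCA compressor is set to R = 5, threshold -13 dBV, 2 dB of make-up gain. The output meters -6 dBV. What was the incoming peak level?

12 dBV

Before make-up, the level was -6 − 2 = -8 dBV.
Post-compression overshoot = -8 − (-13) = 5 dB.
Undo the ratio: input overshoot = 5 × 5 = 25 dB, giving input = 12 dBV.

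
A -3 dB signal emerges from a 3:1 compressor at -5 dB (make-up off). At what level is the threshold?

Gain reduction = -3 − (-5) = 2 dB; output overshoot = GR / (R − 1) = 2 / 2 = 1 dB.
Threshold = output − output overshoot = -5 − 1 = -6 dB.

-6 dB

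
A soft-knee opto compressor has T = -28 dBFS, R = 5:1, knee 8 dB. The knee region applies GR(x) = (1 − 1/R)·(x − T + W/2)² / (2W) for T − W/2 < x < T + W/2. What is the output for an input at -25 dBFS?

x − T + W/2 = -25 − (-28) + 4 = 7.
GR = (1 − 1/5) × 7² / 16 = 0.8 × 49 / 16 = 2.45 dB.
Output = -25 − 2.45 = -27.45 dBFS.

-27.45 dBFS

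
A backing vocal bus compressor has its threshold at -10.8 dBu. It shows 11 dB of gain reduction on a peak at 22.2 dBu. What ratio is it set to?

Input overshoot = 22.2 − (-10.8) = 33 dB.
Output overshoot = 33 − 11 = 22 dB.
Ratio = input overshoot / output overshoot = 33 / 22 = 1.5.

1.5:1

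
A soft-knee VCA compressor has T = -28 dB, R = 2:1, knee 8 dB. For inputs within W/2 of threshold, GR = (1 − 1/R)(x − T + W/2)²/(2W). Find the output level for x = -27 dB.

x − T + W/2 = -27 − (-28) + 4 = 5.
GR = (1 − 1/2) × 5² / 16 = 0.5 × 25 / 16 = 0.78125 dB.
Output = -27 − 0.78125 = -27.78125 dB.

-27.78125 dB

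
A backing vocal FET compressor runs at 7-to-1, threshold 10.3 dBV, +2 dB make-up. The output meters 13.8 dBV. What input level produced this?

Stripping the +2 dB make-up gives 11.8 dBV at the gain stage.
Post-compression overshoot = 11.8 − 10.3 = 1.5 dB.
Input overshoot = R × output overshoot = 10.5 dB → input = 10.3 + 10.5 = 20.8 dBV.

20.8 dBV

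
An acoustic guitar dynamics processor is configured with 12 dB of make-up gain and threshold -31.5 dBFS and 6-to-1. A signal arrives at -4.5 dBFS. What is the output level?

-15 dBFS

-4.5 dBFS sits 27 dB over threshold.
The 27 dB excess becomes 4.5 dB after 6:1 reduction.
So the level is -31.5 + 4.5 = -27 dBFS; make-up adds 12 dB, giving -15 dBFS.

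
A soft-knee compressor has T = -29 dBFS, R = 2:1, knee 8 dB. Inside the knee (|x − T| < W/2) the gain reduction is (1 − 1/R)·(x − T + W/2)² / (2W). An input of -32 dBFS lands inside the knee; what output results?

x − T + W/2 = -32 − (-29) + 4 = 1.
GR = (1 − 1/2) × 1² / 16 = 0.5 × 1 / 16 = 0.03125 dB.
Output = -32 − 0.03125 = -32.03125 dBFS.

-32.03125 dBFS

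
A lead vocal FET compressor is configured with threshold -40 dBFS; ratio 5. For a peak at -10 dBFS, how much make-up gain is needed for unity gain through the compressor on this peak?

24 dB

Without make-up, output = threshold + overshoot/5 = -40 + 6 = -34 dBFS.
Gap to target: 24 dB.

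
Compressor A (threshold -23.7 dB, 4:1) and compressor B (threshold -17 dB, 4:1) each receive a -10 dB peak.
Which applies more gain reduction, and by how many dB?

A, by 5.025 dB

A: overshoot 13.7 dB → output overshoot 3.425 dB → GR 10.275 dB.
B: overshoot 7 dB → output overshoot 1.75 dB → GR 5.25 dB.
A reduces 5.025 dB more.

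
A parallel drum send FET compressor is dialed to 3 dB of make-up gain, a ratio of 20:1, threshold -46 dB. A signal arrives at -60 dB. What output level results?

-60 dB is 14 dB below the -46 dB threshold, so no gain reduction is applied.
Make-up gain adds 3 dB: -60 + 3 = -57 dB.

-57 dB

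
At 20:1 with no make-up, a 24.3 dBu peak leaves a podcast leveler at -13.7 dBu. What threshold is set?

-15.7 dBu

Gain reduction = 24.3 − (-13.7) = 38 dB; output overshoot = GR / (R − 1) = 38 / 19 = 2 dB.
Threshold = output − output overshoot = -13.7 − 2 = -15.7 dBu.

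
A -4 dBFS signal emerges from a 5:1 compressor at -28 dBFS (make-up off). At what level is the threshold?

-34 dBFS

Let T be the threshold. Output overshoot = (input overshoot)/R, so -28 − T = (-4 − T)/5.
5·(-28 − T) = -4 − T → 4·T = -140 − (-4) = -136.
T = -136/4 = -34 dBFS.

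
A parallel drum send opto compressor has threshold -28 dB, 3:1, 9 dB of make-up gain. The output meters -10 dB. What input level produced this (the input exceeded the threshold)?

-1 dB

Remove make-up: -10 − 9 = -19 dB.
The compressed level sits -19 − (-28) = 9 dB over threshold.
Input overshoot = R × output overshoot = 27 dB → input = -28 + 27 = -1 dB.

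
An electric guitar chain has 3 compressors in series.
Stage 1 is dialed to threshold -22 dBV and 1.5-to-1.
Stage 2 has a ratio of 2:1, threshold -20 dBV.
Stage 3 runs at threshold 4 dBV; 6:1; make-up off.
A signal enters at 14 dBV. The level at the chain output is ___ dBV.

-9 dBV

Stage 1: overshoot 36 dB → 36/1.5 = 24 dB → 2 dBV.
Stage 2: 22 dB above -20 dBV, reduced 2:1 to 11 dB above → -9 dBV.
Stage 3: -9 dBV ≤ 4 dBV, so stage 3 doesn't engage; output -9 dBV.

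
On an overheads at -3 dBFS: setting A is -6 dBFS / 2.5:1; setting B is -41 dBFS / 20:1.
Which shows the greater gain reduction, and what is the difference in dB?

A: 3 dB over, compressed to 1.2 dB over, so 1.8 dB of GR.
B: 38 dB over, compressed to 1.9 dB over, so 36.1 dB of GR.
Difference: 34.3 dB in favour of B.

B, by 34.3 dB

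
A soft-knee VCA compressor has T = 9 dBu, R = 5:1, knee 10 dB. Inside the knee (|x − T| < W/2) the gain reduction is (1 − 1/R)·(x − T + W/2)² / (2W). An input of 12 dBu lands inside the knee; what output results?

x − T + W/2 = 12 − 9 + 5 = 8.
GR = (1 − 1/5) × 8² / 20 = 0.8 × 64 / 20 = 2.56 dB.
Output = 12 − 2.56 = 9.44 dBu.

9.44 dBu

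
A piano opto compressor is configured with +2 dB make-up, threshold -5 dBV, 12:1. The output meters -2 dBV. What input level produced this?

Stripping the +2 dB make-up gives -4 dBV at the gain stage.
That's 1 dB above the -5 dBV threshold.
Undo the ratio: input overshoot = 1 × 12 = 12 dB, giving input = 7 dBV.

7 dBV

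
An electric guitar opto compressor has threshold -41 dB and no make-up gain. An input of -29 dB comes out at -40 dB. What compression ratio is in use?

12:1

Input overshoot = -29 − (-41) = 12 dB; output overshoot = -40 − (-41) = 1 dB.
Ratio = 12 / 1 = 12.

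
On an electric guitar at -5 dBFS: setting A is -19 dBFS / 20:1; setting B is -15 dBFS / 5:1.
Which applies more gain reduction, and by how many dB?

A: overshoot 14 dB → output overshoot 0.7 dB → GR 13.3 dB.
B: overshoot 10 dB → output overshoot 2 dB → GR 8 dB.
A reduces 5.3 dB more.

A, by 5.3 dB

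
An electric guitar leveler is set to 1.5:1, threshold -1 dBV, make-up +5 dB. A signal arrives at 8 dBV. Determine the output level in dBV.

10 dBV

The input is 9 dB above the -1 dBV threshold.
The 9 dB excess becomes 6 dB after 1.5:1 reduction.
That puts the output at 5 dBV; make-up adds 5 dB, giving 10 dBV.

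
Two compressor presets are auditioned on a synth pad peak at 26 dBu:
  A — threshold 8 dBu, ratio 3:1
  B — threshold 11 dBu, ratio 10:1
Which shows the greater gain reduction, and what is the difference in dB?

B, by 1.5 dB

A: 18 dB over, compressed to 6 dB over, so 12 dB of GR.
B: 15 dB over, compressed to 1.5 dB over, so 13.5 dB of GR.
B reduces 1.5 dB more.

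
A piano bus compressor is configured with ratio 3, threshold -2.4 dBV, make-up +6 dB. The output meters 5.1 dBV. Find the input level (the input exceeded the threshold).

2.1 dBV

Remove make-up: 5.1 − 6 = -0.9 dBV.
That's 1.5 dB above the -2.4 dBV threshold.
Before 3:1 compression the overshoot was 1.5 × 3 = 4.5 dB, so input = -2.4 + 4.5 = 2.1 dBV.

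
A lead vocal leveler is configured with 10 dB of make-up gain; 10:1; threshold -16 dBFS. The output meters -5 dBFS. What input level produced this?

-6 dBFS

Remove make-up: -5 − 10 = -15 dBFS.
That's 1 dB above the -16 dBFS threshold.
Before 10:1 compression the overshoot was 1 × 10 = 10 dB, so input = -16 + 10 = -6 dBFS.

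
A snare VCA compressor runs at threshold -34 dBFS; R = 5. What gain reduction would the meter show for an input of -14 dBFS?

The signal is 20 dB above threshold.
A 5:1 ratio leaves 4 dB of that excess.
So the signal is attenuated by 20 − 4 = 16 dB.

16 dB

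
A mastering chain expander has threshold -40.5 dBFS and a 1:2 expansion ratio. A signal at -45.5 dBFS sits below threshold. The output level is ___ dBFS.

-50.5 dBFS

Below threshold, a 1:2 expander applies gain = (2−1)×(T − x) of attenuation.
(2−1) × 5 = 5 dB, so output = -45.5 − 5 = -50.5 dBFS.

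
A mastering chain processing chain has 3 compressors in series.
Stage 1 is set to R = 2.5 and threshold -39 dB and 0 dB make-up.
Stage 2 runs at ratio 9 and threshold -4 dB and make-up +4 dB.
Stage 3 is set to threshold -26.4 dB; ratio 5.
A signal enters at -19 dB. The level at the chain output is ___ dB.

Stage 1: 20 dB above -39 dB, reduced 2.5:1 to 8 dB above → -31 dB.
Stage 2: -31 dB is at or below the -4 dB threshold — no compression; make-up brings it to -27 dB.
Stage 3: -27 dB is at or below the -26.4 dB threshold — no compression; output -27 dB.

-27 dB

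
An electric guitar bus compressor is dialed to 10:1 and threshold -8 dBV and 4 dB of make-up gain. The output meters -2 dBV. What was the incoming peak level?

Remove make-up: -2 − 4 = -6 dBV.
Post-compression overshoot = -6 − (-8) = 2 dB.
Before 10:1 compression the overshoot was 2 × 10 = 20 dB, so input = -8 + 20 = 12 dBV.

12 dBV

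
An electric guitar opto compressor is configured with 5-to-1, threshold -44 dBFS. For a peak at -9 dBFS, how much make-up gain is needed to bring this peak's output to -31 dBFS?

Overshoot 35 dB → 35/5 = 7 dB after compression, so the compressed level is -44 + 7 = -37 dBFS.
Make-up = target − compressed = -31 − (-37) = 6 dB.

6 dB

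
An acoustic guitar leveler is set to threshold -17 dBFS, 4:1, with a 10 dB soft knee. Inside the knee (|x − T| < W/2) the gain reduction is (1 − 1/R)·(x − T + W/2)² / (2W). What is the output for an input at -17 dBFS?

-17.9375 dBFS

x − T + W/2 = -17 − (-17) + 5 = 5.
GR = (1 − 1/4) × 5² / 20 = 0.75 × 25 / 20 = 0.9375 dB.
Output = -17 − 0.9375 = -17.9375 dBFS.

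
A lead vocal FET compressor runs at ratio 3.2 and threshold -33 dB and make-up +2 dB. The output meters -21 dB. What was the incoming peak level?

Stripping the +2 dB make-up gives -23 dB at the gain stage.
The compressed level sits -23 − (-33) = 10 dB over threshold.
Undo the ratio: input overshoot = 10 × 3.2 = 32 dB, giving input = -1 dB.

-1 dB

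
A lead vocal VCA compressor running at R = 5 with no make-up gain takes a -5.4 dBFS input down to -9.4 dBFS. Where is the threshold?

Let T be the threshold. Output overshoot = (input overshoot)/R, so -9.4 − T = (-5.4 − T)/5.
5·(-9.4 − T) = -5.4 − T → 4·T = -47 − (-5.4) = -41.6.
T = -41.6/4 = -10.4 dBFS.

-10.4 dBFS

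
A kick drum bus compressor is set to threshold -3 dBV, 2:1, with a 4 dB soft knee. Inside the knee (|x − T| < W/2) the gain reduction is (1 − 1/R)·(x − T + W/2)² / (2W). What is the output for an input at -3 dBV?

x − T + W/2 = -3 − (-3) + 2 = 2.
GR = (1 − 1/2) × 2² / 8 = 0.5 × 4 / 8 = 0.25 dB.
Output = -3 − 0.25 = -3.25 dBV.

-3.25 dBV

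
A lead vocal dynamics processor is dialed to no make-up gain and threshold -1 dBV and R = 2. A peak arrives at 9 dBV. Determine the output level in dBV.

Overshoot: 9 − (-1) = 10 dB.
2:1 compression reduces that to 10/2 = 5 dB over.
That puts the output at 4 dBV.

4 dBV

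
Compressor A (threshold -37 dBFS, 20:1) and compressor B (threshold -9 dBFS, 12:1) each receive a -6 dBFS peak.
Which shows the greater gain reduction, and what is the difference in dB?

A, by 26.7 dB

A: 31 dB over, compressed to 1.55 dB over, so 29.45 dB of GR.
B: 3 dB over, compressed to 0.25 dB over, so 2.75 dB of GR.
A applies 26.7 dB more gain reduction.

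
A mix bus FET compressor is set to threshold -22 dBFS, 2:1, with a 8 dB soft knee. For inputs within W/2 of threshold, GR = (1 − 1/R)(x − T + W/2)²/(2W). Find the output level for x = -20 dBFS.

-21.125 dBFS

x − T + W/2 = -20 − (-22) + 4 = 6.
GR = (1 − 1/2) × 6² / 16 = 0.5 × 36 / 16 = 1.125 dB.
Output = -20 − 1.125 = -21.125 dBFS.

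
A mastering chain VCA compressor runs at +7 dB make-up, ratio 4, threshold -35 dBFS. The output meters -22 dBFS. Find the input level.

Stripping the +7 dB make-up gives -29 dBFS at the gain stage.
Post-compression overshoot = -29 − (-35) = 6 dB.
Before 4:1 compression the overshoot was 6 × 4 = 24 dB, so input = -35 + 24 = -11 dBFS.

-11 dBFS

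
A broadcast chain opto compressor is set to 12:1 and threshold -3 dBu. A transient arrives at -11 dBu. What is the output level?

-11 dBu is 8 dB below the -3 dBu threshold, so no gain reduction is applied.
Output = input = -11 dBu.

-11 dBu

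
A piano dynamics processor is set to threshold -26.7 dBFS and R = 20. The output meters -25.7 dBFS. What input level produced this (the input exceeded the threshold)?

-6.7 dBFS

That's 1 dB above the -26.7 dBFS threshold.
Input overshoot = R × output overshoot = 20 dB → input = -26.7 + 20 = -6.7 dBFS.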